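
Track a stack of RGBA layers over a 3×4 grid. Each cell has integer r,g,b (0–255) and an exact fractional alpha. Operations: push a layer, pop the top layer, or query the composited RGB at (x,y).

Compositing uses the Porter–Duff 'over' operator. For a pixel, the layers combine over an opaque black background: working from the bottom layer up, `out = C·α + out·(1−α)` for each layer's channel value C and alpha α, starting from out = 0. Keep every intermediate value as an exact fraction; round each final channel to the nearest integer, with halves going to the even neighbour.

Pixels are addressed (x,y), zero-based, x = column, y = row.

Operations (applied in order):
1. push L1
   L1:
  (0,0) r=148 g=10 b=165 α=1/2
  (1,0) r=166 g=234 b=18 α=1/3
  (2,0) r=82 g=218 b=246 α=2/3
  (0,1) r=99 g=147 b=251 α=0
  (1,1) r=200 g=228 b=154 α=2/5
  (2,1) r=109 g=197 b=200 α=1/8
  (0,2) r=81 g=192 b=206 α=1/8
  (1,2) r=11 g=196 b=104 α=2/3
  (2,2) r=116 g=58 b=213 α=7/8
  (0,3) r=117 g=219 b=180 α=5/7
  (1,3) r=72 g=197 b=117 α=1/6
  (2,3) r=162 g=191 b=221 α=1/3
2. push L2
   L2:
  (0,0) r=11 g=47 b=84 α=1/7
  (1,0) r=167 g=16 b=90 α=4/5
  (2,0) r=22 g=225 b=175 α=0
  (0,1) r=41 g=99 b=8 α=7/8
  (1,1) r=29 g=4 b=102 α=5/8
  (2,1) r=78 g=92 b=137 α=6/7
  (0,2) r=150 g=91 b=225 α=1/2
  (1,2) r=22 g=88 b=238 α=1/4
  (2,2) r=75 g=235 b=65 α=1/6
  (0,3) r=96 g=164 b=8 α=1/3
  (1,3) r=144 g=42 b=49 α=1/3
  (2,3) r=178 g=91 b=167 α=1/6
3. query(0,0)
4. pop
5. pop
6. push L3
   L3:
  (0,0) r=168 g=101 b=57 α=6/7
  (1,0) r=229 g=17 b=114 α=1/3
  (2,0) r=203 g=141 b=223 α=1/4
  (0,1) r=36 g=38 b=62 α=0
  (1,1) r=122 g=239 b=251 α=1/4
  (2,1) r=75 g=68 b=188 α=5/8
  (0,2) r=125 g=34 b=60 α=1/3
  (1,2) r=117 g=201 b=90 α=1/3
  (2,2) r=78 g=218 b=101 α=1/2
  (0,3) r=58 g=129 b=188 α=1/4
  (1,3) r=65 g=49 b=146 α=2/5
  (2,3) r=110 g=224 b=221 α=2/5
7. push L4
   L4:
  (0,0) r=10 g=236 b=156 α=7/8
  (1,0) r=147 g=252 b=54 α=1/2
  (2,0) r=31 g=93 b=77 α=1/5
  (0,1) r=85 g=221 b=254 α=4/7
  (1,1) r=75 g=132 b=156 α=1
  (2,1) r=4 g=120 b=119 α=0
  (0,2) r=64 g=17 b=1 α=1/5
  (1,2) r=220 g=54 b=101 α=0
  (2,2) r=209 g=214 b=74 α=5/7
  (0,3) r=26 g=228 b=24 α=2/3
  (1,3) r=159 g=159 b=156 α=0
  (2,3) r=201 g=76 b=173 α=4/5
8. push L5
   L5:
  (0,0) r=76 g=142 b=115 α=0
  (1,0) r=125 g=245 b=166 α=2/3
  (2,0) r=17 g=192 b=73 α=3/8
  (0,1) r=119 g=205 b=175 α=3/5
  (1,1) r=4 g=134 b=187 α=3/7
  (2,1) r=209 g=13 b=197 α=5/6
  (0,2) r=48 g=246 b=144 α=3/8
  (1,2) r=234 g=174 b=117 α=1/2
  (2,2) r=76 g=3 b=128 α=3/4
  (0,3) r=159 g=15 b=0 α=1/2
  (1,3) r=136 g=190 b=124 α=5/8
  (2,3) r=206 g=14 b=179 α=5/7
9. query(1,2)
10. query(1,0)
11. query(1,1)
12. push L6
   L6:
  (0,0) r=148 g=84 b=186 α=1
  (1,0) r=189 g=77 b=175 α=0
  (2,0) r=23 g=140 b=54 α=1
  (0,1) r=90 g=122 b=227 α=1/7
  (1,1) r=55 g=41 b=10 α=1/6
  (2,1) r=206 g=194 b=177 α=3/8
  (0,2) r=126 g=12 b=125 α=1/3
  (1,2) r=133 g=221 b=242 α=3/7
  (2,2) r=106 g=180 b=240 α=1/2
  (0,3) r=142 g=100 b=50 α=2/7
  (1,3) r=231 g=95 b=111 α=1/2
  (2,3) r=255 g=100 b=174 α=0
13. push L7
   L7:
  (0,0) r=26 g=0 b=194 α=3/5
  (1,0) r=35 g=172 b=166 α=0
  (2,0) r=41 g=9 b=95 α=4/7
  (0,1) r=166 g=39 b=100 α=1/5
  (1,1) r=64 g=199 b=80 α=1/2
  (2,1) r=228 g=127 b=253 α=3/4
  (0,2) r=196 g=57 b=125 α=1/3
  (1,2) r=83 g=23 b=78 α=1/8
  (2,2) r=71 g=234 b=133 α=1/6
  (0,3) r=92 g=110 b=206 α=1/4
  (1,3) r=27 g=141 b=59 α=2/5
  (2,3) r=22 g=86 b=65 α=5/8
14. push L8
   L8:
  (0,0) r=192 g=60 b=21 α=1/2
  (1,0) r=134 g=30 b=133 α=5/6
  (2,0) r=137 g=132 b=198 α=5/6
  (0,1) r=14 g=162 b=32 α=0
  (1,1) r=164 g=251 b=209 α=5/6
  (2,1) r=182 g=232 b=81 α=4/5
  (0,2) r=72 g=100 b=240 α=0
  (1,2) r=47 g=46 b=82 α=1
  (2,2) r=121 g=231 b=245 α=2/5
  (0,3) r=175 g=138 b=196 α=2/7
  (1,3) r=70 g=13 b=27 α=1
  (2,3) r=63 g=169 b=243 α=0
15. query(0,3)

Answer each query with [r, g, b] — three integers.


at x=0,y=0 over L1,L2:
L1 α=1/2: [74, 5, 165/2]
L2 α=1/7: [65, 11, 579/7]
→ [65, 11, 83]

query (1,2) [L3,L4,L5] — begin 0,0,0
+L3 (α=1/3) → [39, 67, 30]
+L4 (α=0) → [39, 67, 30]
+L5 (α=1/2) → [273/2, 241/2, 147/2]
→ [136, 120, 74]

(1,0) stack=L3,L4,L5; from [0,0,0]:
L3 α=1/3: [229/3, 17/3, 38]
L4 α=1/2: [335/3, 773/6, 46]
L5 α=2/3: [1085/9, 3713/18, 126]
→ [121, 206, 126]

(1,1) stack=L3,L4,L5; from [0,0,0]:
after L3 α=1/4: [61/2, 239/4, 251/4]
after L4 α=1: [75, 132, 156]
after L5 α=3/7: [312/7, 930/7, 1185/7]
rounded: [45, 133, 169]

query (0,3) [L3,L4,L5,L6,L7,L8] — begin 0,0,0
L3 α=1/4: [29/2, 129/4, 47]
L4 α=2/3: [133/6, 651/4, 95/3]
L5 α=1/2: [1087/12, 711/8, 95/6]
L6 α=2/7: [8843/84, 5155/56, 1075/42]
L7 α=1/4: [11419/112, 21625/224, 3959/56]
L8 α=2/7: [96295/784, 169949/1568, 41747/392]
= [123, 108, 106]


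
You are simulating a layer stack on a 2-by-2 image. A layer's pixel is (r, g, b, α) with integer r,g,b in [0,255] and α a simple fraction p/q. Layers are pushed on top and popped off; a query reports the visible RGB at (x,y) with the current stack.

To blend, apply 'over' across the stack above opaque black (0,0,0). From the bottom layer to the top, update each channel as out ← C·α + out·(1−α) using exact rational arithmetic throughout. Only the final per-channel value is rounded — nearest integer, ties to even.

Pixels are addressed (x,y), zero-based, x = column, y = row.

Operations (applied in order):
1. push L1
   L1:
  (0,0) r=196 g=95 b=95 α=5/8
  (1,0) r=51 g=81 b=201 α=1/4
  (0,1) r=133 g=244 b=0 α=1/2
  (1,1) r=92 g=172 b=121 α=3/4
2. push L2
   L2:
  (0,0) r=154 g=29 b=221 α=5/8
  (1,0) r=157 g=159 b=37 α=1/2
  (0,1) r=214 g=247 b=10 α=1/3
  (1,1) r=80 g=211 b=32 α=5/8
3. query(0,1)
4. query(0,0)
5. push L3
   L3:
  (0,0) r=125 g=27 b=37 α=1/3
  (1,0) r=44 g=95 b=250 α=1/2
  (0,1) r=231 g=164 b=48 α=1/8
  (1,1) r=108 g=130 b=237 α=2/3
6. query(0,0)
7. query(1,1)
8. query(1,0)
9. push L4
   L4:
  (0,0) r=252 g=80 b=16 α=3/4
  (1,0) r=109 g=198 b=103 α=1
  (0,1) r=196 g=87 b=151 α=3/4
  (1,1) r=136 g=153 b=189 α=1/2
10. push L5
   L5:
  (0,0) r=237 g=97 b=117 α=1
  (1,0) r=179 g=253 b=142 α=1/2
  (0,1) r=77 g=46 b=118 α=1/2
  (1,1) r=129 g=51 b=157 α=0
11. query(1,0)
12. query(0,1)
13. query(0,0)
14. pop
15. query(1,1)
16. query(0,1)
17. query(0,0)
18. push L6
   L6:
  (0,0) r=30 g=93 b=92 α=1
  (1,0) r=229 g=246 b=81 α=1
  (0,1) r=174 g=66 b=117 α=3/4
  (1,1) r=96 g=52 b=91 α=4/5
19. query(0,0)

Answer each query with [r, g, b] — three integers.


at x=0,y=1 over L1,L2:
L1 α=1/2: [133/2, 122, 0]
L2 α=1/3: [347/3, 491/3, 10/3]
→ [116, 164, 3]

query (0,0) [L1,L2] — begin 0,0,0
L1 α=5/8: [245/2, 475/8, 475/8]
L2 α=5/8: [2275/16, 2585/64, 10265/64]
→ [142, 40, 160]

at x=0,y=0 over L1,L2,L3:
+L1 (α=5/8) → [245/2, 475/8, 475/8]
+L2 (α=5/8) → [2275/16, 2585/64, 10265/64]
+L3 (α=1/3) → [3275/24, 3449/96, 11449/96]
rounded: [136, 36, 119]

(1,1) stack=L1,L2,L3; from [0,0,0]:
+L1 (α=3/4) → [69, 129, 363/4]
+L2 (α=5/8) → [607/8, 721/4, 1729/32]
+L3 (α=2/3) → [2335/24, 587/4, 16897/96]
= [97, 147, 176]

at x=1,y=0 over L1,L2,L3:
L1 α=1/4: [51/4, 81/4, 201/4]
L2 α=1/2: [679/8, 717/8, 349/8]
L3 α=1/2: [1031/16, 1477/16, 2349/16]
= [64, 92, 147]

query (1,0) [L1,L2,L3,L4,L5] — begin 0,0,0
after L1 α=1/4: [51/4, 81/4, 201/4]
after L2 α=1/2: [679/8, 717/8, 349/8]
after L3 α=1/2: [1031/16, 1477/16, 2349/16]
after L4 α=1: [109, 198, 103]
after L5 α=1/2: [144, 451/2, 245/2]
rounded: [144, 226, 122]

query (0,1) [L1,L2,L3,L4,L5] — begin 0,0,0
after L1 α=1/2: [133/2, 122, 0]
after L2 α=1/3: [347/3, 491/3, 10/3]
after L3 α=1/8: [1561/12, 3929/24, 107/12]
after L4 α=3/4: [8617/48, 10193/96, 5543/48]
after L5 α=1/2: [12313/96, 14609/192, 11207/96]
rounded: [128, 76, 117]

query (0,0) [L1,L2,L3,L4,L5] — begin 0,0,0
L1 α=5/8: [245/2, 475/8, 475/8]
L2 α=5/8: [2275/16, 2585/64, 10265/64]
L3 α=1/3: [3275/24, 3449/96, 11449/96]
L4 α=3/4: [21419/96, 26489/384, 16057/384]
L5 α=1: [237, 97, 117]
rounded: [237, 97, 117]

at x=1,y=1 over L1,L2,L3,L4:
after L1 α=3/4: [69, 129, 363/4]
after L2 α=5/8: [607/8, 721/4, 1729/32]
after L3 α=2/3: [2335/24, 587/4, 16897/96]
after L4 α=1/2: [5599/48, 1199/8, 35041/192]
= [117, 150, 183]

query (0,1) [L1,L2,L3,L4] — begin 0,0,0
+L1 (α=1/2) → [133/2, 122, 0]
+L2 (α=1/3) → [347/3, 491/3, 10/3]
+L3 (α=1/8) → [1561/12, 3929/24, 107/12]
+L4 (α=3/4) → [8617/48, 10193/96, 5543/48]
rounded: [180, 106, 115]

(0,0) stack=L1,L2,L3,L4; from [0,0,0]:
after L1 α=5/8: [245/2, 475/8, 475/8]
after L2 α=5/8: [2275/16, 2585/64, 10265/64]
after L3 α=1/3: [3275/24, 3449/96, 11449/96]
after L4 α=3/4: [21419/96, 26489/384, 16057/384]
→ [223, 69, 42]

query (0,0) [L1,L2,L3,L4,L6] — begin 0,0,0
L1 α=5/8: [245/2, 475/8, 475/8]
L2 α=5/8: [2275/16, 2585/64, 10265/64]
L3 α=1/3: [3275/24, 3449/96, 11449/96]
L4 α=3/4: [21419/96, 26489/384, 16057/384]
L6 α=1: [30, 93, 92]
= [30, 93, 92]


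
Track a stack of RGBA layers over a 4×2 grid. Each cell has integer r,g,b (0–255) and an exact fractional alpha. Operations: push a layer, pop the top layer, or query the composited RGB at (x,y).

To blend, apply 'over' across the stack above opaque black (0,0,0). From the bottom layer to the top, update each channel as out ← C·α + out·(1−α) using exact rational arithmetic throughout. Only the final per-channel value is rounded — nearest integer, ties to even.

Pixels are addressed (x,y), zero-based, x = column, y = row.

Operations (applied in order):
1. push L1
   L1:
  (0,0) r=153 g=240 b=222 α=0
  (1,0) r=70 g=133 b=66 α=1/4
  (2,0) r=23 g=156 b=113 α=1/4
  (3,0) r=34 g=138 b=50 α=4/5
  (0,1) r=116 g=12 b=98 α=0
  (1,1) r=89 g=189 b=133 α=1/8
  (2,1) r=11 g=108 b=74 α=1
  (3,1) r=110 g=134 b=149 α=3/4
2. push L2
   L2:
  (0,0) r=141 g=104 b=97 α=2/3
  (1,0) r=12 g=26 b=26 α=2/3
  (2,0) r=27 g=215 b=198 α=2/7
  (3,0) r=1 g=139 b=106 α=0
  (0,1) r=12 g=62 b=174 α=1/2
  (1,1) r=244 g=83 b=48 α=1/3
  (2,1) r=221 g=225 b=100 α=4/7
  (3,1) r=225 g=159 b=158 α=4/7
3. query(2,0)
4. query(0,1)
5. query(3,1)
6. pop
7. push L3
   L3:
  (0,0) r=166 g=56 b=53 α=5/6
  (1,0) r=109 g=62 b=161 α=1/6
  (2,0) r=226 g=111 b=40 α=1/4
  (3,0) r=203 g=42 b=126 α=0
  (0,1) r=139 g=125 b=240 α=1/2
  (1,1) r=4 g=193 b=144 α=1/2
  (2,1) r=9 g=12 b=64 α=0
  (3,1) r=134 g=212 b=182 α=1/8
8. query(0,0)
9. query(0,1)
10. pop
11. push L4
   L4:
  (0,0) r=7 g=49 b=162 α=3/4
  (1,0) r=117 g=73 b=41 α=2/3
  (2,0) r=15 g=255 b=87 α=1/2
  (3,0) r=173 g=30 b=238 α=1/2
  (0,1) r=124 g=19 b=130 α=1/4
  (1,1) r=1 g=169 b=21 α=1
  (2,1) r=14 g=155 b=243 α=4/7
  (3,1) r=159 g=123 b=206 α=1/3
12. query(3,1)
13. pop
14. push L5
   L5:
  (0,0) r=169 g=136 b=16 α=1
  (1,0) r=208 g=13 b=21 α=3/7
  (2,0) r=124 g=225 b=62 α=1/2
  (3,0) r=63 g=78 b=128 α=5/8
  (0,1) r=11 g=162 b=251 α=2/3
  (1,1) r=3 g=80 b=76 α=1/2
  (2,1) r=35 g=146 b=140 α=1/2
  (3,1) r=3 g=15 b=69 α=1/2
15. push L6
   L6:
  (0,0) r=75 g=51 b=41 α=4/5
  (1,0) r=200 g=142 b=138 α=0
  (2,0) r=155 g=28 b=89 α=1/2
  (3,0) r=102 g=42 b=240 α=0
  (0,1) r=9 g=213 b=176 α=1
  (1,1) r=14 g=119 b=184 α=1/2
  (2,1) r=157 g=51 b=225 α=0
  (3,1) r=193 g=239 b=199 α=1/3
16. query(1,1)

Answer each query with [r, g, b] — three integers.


(2,0) stack=L1,L2; from [0,0,0]:
after L1 α=1/4: [23/4, 39, 113/4]
after L2 α=2/7: [331/28, 625/7, 307/4]
= [12, 89, 77]

query (0,1) [L1,L2] — begin 0,0,0
after L1 α=0: [0, 0, 0]
after L2 α=1/2: [6, 31, 87]
→ [6, 31, 87]

at x=3,y=1 over L1,L2:
L1 α=3/4: [165/2, 201/2, 447/4]
L2 α=4/7: [2295/14, 1875/14, 3869/28]
rounded: [164, 134, 138]

(0,0) stack=L1,L3; from [0,0,0]:
+L1 (α=0) → [0, 0, 0]
+L3 (α=5/6) → [415/3, 140/3, 265/6]
rounded: [138, 47, 44]

(0,1) stack=L1,L3; from [0,0,0]:
after L1 α=0: [0, 0, 0]
after L3 α=1/2: [139/2, 125/2, 120]
= [70, 62, 120]

at x=3,y=1 over L1,L4:
+L1 (α=3/4) → [165/2, 201/2, 447/4]
+L4 (α=1/3) → [108, 108, 859/6]
→ [108, 108, 143]

at x=1,y=1 over L1,L5,L6:
L1 α=1/8: [89/8, 189/8, 133/8]
L5 α=1/2: [113/16, 829/16, 741/16]
L6 α=1/2: [337/32, 2733/32, 3685/32]
→ [11, 85, 115]


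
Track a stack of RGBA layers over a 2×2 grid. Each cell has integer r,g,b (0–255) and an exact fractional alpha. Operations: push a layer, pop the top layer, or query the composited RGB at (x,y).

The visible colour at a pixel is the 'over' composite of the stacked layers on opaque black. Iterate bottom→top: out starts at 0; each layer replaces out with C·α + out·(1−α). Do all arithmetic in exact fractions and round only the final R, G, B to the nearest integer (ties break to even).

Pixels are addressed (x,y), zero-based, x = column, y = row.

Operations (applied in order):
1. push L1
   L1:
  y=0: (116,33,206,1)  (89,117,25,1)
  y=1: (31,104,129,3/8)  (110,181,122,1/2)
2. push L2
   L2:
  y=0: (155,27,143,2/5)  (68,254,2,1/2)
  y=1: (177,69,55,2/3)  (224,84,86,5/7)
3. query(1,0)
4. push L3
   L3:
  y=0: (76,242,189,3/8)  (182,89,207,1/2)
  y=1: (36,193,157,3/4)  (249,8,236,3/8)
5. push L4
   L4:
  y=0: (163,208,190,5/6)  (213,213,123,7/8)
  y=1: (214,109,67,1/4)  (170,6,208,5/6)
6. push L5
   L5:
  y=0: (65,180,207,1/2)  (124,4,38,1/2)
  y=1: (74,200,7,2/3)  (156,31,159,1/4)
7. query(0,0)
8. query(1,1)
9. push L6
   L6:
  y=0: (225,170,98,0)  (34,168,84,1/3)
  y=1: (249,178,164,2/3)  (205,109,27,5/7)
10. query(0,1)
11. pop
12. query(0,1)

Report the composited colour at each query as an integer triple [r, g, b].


query (1,0) [L1,L2] — begin 0,0,0
L1 α=1: [89, 117, 25]
L2 α=1/2: [157/2, 371/2, 27/2]
rounded: [78, 186, 14]

(0,0) stack=L1,L2,L3,L4,L5; from [0,0,0]:
L1 α=1: [116, 33, 206]
L2 α=2/5: [658/5, 153/5, 904/5]
L3 α=3/8: [443/4, 879/8, 1471/8]
L4 α=5/6: [3703/24, 9199/48, 9071/48]
L5 α=1/2: [5263/48, 17839/96, 19007/96]
= [110, 186, 198]

(1,1) stack=L1,L2,L3,L4,L5; from [0,0,0]:
after L1 α=1/2: [55, 181/2, 61]
after L2 α=5/7: [1230/7, 601/7, 552/7]
after L3 α=3/8: [11379/56, 3173/56, 1929/14]
after L4 α=5/6: [58979/336, 4853/336, 16489/84]
after L5 α=1/4: [76451/448, 8325/448, 20941/112]
= [171, 19, 187]

(0,1) stack=L1,L2,L3,L4,L5,L6; from [0,0,0]:
after L1 α=3/8: [93/8, 39, 387/8]
after L2 α=2/3: [975/8, 59, 1267/24]
after L3 α=3/4: [1839/32, 319/2, 12571/96]
after L4 α=1/4: [12365/128, 1175/8, 14715/128]
after L5 α=2/3: [31309/384, 4375/24, 16507/384]
after L6 α=2/3: [222541/1152, 12919/72, 142459/1152]
= [193, 179, 124]

(0,1) stack=L1,L2,L3,L4,L5; from [0,0,0]:
after L1 α=3/8: [93/8, 39, 387/8]
after L2 α=2/3: [975/8, 59, 1267/24]
after L3 α=3/4: [1839/32, 319/2, 12571/96]
after L4 α=1/4: [12365/128, 1175/8, 14715/128]
after L5 α=2/3: [31309/384, 4375/24, 16507/384]
rounded: [82, 182, 43]


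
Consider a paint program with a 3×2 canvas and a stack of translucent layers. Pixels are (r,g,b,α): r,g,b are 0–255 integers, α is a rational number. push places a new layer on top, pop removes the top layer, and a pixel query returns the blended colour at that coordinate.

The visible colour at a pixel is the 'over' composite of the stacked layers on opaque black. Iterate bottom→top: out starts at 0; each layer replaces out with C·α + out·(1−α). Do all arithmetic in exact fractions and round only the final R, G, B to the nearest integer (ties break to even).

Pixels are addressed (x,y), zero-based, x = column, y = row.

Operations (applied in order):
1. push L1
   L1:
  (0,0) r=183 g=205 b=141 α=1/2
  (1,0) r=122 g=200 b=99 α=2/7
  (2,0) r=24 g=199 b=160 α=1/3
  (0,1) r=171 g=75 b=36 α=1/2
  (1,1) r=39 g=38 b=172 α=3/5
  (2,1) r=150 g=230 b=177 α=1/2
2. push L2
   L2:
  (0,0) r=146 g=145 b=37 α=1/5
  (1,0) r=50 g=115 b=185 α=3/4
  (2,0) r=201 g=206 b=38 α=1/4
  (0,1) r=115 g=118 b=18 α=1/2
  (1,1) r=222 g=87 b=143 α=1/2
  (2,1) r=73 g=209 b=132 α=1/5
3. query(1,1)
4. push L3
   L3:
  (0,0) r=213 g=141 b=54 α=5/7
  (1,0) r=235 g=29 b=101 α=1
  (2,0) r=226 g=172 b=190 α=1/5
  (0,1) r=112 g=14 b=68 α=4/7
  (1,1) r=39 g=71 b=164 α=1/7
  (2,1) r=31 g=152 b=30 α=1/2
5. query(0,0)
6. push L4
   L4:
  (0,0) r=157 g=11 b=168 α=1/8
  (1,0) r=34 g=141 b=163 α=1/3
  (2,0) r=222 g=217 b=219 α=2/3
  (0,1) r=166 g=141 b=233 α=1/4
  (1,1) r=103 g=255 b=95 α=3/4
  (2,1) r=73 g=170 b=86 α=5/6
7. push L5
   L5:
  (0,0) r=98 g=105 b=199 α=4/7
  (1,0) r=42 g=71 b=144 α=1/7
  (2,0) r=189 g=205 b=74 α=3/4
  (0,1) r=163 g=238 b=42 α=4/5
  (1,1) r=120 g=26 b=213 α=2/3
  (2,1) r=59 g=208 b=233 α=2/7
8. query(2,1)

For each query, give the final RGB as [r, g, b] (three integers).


query (1,1) [L1,L2] — begin 0,0,0
L1 α=3/5: [117/5, 114/5, 516/5]
L2 α=1/2: [1227/10, 549/10, 1231/10]
rounded: [123, 55, 123]

(0,0) stack=L1,L2,L3; from [0,0,0]:
L1 α=1/2: [183/2, 205/2, 141/2]
L2 α=1/5: [512/5, 111, 319/5]
L3 α=5/7: [907/5, 927/7, 284/5]
→ [181, 132, 57]

at x=2,y=1 over L1,L2,L3,L4,L5:
+L1 (α=1/2) → [75, 115, 177/2]
+L2 (α=1/5) → [373/5, 669/5, 486/5]
+L3 (α=1/2) → [264/5, 1429/10, 318/5]
+L4 (α=5/6) → [2089/30, 9929/60, 1234/15]
+L5 (α=2/7) → [2797/42, 14921/84, 376/3]
→ [67, 178, 125]


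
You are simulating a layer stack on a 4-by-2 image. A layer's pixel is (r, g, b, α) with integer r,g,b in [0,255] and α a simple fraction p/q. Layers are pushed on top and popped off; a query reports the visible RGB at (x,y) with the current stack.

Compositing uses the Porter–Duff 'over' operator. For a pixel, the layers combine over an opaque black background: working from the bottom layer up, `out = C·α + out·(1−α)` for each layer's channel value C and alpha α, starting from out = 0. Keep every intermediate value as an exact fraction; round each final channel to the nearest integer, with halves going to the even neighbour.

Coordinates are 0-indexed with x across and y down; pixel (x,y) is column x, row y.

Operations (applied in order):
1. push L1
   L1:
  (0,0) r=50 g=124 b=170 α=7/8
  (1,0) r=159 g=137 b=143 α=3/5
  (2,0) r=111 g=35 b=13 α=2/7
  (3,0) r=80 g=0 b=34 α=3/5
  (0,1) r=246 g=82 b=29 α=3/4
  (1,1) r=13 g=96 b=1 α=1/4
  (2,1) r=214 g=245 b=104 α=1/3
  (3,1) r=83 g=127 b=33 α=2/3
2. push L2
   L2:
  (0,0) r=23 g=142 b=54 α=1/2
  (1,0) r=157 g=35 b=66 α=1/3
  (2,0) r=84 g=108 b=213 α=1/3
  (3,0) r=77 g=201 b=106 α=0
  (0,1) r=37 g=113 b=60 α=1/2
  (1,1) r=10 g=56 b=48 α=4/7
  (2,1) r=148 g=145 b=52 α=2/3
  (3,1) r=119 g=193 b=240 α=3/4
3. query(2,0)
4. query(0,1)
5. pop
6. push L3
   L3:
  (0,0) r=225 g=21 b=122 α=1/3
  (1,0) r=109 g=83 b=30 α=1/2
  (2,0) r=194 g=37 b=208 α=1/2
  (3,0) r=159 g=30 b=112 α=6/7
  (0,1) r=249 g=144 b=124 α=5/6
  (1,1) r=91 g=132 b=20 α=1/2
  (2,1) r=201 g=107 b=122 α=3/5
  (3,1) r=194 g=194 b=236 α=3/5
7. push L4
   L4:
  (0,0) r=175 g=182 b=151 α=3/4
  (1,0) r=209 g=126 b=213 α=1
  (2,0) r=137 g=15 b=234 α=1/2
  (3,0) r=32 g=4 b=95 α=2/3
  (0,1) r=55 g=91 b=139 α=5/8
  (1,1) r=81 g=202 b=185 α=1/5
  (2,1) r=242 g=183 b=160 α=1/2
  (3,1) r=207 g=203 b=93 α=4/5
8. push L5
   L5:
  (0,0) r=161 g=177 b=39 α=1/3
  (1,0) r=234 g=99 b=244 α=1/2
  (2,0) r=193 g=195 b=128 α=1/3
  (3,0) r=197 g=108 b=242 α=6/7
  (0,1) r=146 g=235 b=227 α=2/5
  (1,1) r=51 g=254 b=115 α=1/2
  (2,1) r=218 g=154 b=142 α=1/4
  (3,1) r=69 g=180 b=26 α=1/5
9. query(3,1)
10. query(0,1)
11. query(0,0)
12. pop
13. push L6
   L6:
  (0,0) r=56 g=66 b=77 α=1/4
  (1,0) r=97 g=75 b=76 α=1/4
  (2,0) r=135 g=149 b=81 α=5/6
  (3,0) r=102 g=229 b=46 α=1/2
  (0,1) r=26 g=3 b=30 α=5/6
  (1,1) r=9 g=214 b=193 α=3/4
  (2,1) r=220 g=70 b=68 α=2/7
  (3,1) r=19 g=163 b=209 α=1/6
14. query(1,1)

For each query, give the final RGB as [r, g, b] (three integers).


(2,0) stack=L1,L2; from [0,0,0]:
after L1 α=2/7: [222/7, 10, 26/7]
after L2 α=1/3: [344/7, 128/3, 1543/21]
rounded: [49, 43, 73]

(0,1) stack=L1,L2; from [0,0,0]:
+L1 (α=3/4) → [369/2, 123/2, 87/4]
+L2 (α=1/2) → [443/4, 349/4, 327/8]
rounded: [111, 87, 41]

query (3,1) [L1,L3,L4,L5] — begin 0,0,0
after L1 α=2/3: [166/3, 254/3, 22]
after L3 α=3/5: [2078/15, 2254/15, 752/5]
after L4 α=4/5: [14498/75, 14434/75, 2612/25]
after L5 α=1/5: [63167/375, 71236/375, 11098/125]
= [168, 190, 89]

at x=0,y=1 over L1,L3,L4,L5:
after L1 α=3/4: [369/2, 123/2, 87/4]
after L3 α=5/6: [953/4, 521/4, 2567/24]
after L4 α=5/8: [3959/32, 3383/32, 8127/64]
after L5 α=2/5: [21221/160, 25189/160, 53437/320]
= [133, 157, 167]

(0,0) stack=L1,L3,L4,L5; from [0,0,0]:
+L1 (α=7/8) → [175/4, 217/2, 595/4]
+L3 (α=1/3) → [625/6, 238/3, 839/6]
+L4 (α=3/4) → [3775/24, 469/3, 3557/24]
+L5 (α=1/3) → [5707/36, 1469/9, 4025/36]
rounded: [159, 163, 112]

(1,1) stack=L1,L3,L4,L6; from [0,0,0]:
L1 α=1/4: [13/4, 24, 1/4]
L3 α=1/2: [377/8, 78, 81/8]
L4 α=1/5: [539/10, 514/5, 451/10]
L6 α=3/4: [809/40, 931/5, 6241/40]
→ [20, 186, 156]


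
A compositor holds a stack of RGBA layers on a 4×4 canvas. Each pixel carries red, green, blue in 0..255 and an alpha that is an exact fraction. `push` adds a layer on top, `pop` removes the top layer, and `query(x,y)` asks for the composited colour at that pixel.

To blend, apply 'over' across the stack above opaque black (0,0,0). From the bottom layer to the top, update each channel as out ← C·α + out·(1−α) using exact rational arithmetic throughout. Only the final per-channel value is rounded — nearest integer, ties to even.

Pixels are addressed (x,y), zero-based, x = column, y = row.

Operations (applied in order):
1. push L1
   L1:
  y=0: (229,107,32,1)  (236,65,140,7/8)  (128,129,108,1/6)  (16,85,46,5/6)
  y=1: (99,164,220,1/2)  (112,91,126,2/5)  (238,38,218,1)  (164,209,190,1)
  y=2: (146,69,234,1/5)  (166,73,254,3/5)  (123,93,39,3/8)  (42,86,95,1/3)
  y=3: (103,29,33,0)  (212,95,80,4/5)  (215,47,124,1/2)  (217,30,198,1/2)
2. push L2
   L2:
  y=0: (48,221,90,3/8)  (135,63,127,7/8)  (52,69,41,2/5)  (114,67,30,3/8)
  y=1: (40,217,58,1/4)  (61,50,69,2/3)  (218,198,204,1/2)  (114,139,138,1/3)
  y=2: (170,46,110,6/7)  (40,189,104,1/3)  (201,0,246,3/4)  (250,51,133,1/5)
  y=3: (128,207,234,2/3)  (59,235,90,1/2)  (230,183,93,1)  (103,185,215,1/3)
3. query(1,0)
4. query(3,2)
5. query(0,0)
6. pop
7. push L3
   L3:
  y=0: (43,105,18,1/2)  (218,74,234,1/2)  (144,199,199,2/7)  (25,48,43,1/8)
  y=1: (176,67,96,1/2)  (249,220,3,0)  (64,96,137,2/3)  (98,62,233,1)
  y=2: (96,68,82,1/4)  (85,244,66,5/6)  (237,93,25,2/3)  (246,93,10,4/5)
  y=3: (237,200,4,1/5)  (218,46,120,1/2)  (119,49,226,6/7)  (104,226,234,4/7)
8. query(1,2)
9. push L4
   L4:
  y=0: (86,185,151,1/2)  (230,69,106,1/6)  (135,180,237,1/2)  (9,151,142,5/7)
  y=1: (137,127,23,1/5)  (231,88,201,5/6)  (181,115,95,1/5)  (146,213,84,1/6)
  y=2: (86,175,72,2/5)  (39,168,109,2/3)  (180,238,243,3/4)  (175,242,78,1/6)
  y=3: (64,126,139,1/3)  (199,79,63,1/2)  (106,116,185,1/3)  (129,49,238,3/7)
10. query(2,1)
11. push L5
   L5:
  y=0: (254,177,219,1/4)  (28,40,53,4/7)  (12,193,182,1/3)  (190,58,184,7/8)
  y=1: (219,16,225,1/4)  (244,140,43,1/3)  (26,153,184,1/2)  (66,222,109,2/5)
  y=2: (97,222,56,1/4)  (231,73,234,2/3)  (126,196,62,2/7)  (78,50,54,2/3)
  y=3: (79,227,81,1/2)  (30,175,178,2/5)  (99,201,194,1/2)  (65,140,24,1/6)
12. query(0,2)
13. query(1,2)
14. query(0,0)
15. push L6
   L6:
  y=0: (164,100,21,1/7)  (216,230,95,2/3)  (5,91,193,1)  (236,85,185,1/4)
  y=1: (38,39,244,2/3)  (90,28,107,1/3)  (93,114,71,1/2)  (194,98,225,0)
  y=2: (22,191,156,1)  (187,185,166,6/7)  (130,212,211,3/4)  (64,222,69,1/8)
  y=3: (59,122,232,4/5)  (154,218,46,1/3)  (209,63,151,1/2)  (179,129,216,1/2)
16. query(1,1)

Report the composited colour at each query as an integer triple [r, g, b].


query (1,0) [L1,L2] — begin 0,0,0
+L1 (α=7/8) → [413/2, 455/8, 245/2]
+L2 (α=7/8) → [2303/16, 3983/64, 2023/16]
= [144, 62, 126]

query (3,2) [L1,L2] — begin 0,0,0
after L1 α=1/3: [14, 86/3, 95/3]
after L2 α=1/5: [306/5, 497/15, 779/15]
→ [61, 33, 52]

query (0,0) [L1,L2] — begin 0,0,0
after L1 α=1: [229, 107, 32]
after L2 α=3/8: [1289/8, 599/4, 215/4]
= [161, 150, 54]

at x=1,y=2 over L1,L3:
after L1 α=3/5: [498/5, 219/5, 762/5]
after L3 α=5/6: [2623/30, 6319/30, 402/5]
→ [87, 211, 80]

at x=2,y=1 over L1,L3,L4:
after L1 α=1: [238, 38, 218]
after L3 α=2/3: [122, 230/3, 164]
after L4 α=1/5: [669/5, 253/3, 751/5]
= [134, 84, 150]

query (0,2) [L1,L3,L4,L5] — begin 0,0,0
after L1 α=1/5: [146/5, 69/5, 234/5]
after L3 α=1/4: [459/10, 547/20, 278/5]
after L4 α=2/5: [3097/50, 8641/100, 1554/25]
after L5 α=1/4: [14141/200, 48123/400, 3031/50]
→ [71, 120, 61]

at x=1,y=2 over L1,L3,L4,L5:
L1 α=3/5: [498/5, 219/5, 762/5]
L3 α=5/6: [2623/30, 6319/30, 402/5]
L4 α=2/3: [4963/90, 16399/90, 1492/15]
L5 α=2/3: [46543/270, 29539/270, 8512/45]
rounded: [172, 109, 189]

at x=0,y=0 over L1,L3,L4,L5:
L1 α=1: [229, 107, 32]
L3 α=1/2: [136, 106, 25]
L4 α=1/2: [111, 291/2, 88]
L5 α=1/4: [587/4, 1227/8, 483/4]
rounded: [147, 153, 121]

query (1,1) [L1,L3,L4,L5,L6] — begin 0,0,0
L1 α=2/5: [224/5, 182/5, 252/5]
L3 α=0: [224/5, 182/5, 252/5]
L4 α=5/6: [5999/30, 397/5, 1759/10]
L5 α=1/3: [9659/45, 498/5, 658/5]
L6 α=1/3: [23368/135, 1136/15, 617/5]
→ [173, 76, 123]


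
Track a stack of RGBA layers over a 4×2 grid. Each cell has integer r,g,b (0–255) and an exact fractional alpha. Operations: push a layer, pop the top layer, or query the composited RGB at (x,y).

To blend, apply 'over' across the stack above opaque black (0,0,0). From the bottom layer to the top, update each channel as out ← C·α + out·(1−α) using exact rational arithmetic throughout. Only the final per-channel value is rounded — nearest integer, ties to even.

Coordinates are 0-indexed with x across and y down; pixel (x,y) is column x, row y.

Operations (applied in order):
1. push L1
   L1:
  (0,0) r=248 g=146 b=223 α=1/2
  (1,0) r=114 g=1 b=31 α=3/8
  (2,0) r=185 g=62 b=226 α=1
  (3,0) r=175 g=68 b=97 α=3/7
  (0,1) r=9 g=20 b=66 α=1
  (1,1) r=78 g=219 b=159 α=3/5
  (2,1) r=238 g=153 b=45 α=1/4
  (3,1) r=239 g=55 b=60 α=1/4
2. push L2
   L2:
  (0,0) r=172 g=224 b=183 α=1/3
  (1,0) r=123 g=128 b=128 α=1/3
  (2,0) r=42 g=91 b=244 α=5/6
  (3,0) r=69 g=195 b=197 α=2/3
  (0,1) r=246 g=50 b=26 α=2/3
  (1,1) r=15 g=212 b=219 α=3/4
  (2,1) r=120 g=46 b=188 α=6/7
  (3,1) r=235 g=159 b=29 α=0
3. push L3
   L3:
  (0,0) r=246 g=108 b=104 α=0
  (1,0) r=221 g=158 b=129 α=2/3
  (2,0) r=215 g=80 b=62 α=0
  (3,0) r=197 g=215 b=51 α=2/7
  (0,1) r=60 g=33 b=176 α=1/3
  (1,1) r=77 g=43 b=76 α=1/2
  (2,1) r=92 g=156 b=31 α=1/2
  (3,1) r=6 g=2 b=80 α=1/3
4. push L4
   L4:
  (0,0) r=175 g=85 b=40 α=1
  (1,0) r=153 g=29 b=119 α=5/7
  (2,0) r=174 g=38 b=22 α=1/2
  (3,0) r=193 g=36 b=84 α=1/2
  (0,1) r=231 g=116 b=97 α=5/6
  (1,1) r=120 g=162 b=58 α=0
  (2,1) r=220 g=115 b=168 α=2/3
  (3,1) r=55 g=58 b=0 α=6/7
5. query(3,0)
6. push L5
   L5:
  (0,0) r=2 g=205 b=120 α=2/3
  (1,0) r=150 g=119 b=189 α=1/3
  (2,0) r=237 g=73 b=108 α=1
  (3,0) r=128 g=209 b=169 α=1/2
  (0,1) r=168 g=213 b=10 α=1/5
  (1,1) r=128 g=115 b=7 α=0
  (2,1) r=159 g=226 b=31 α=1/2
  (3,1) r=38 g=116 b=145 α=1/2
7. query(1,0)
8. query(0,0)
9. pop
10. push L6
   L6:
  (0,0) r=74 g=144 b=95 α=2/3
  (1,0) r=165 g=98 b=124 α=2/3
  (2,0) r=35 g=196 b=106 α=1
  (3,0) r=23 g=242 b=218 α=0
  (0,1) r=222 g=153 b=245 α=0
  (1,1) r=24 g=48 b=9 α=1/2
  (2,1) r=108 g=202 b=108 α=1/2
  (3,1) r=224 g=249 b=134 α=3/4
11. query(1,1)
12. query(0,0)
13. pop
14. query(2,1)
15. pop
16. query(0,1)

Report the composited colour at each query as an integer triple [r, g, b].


(3,0) stack=L1,L2,L3,L4; from [0,0,0]:
+L1 (α=3/7) → [75, 204/7, 291/7]
+L2 (α=2/3) → [71, 978/7, 3049/21]
+L3 (α=2/7) → [107, 7900/49, 17387/147]
+L4 (α=1/2) → [150, 4832/49, 29735/294]
→ [150, 99, 101]

query (1,0) [L1,L2,L3,L4,L5] — begin 0,0,0
+L1 (α=3/8) → [171/4, 3/8, 93/8]
+L2 (α=1/3) → [139/2, 515/12, 605/12]
+L3 (α=2/3) → [341/2, 4307/36, 3701/36]
+L4 (α=5/7) → [158, 6917/126, 14411/126]
+L5 (α=1/3) → [466/3, 14414/189, 26318/189]
→ [155, 76, 139]

at x=0,y=0 over L1,L2,L3,L4,L5:
after L1 α=1/2: [124, 73, 223/2]
after L2 α=1/3: [140, 370/3, 406/3]
after L3 α=0: [140, 370/3, 406/3]
after L4 α=1: [175, 85, 40]
after L5 α=2/3: [179/3, 165, 280/3]
→ [60, 165, 93]

at x=1,y=1 over L1,L2,L3,L4,L6:
L1 α=3/5: [234/5, 657/5, 477/5]
L2 α=3/4: [459/20, 3837/20, 1881/10]
L3 α=1/2: [1999/40, 4697/40, 2641/20]
L4 α=0: [1999/40, 4697/40, 2641/20]
L6 α=1/2: [2959/80, 6617/80, 2821/40]
→ [37, 83, 71]

query (0,0) [L1,L2,L3,L4,L6] — begin 0,0,0
L1 α=1/2: [124, 73, 223/2]
L2 α=1/3: [140, 370/3, 406/3]
L3 α=0: [140, 370/3, 406/3]
L4 α=1: [175, 85, 40]
L6 α=2/3: [323/3, 373/3, 230/3]
rounded: [108, 124, 77]

(2,1) stack=L1,L2,L3,L4; from [0,0,0]:
after L1 α=1/4: [119/2, 153/4, 45/4]
after L2 α=6/7: [1559/14, 1257/28, 651/4]
after L3 α=1/2: [2847/28, 5625/56, 775/8]
after L4 α=2/3: [15167/84, 18505/168, 3463/24]
= [181, 110, 144]

query (0,1) [L1,L2,L3] — begin 0,0,0
after L1 α=1: [9, 20, 66]
after L2 α=2/3: [167, 40, 118/3]
after L3 α=1/3: [394/3, 113/3, 764/9]
= [131, 38, 85]


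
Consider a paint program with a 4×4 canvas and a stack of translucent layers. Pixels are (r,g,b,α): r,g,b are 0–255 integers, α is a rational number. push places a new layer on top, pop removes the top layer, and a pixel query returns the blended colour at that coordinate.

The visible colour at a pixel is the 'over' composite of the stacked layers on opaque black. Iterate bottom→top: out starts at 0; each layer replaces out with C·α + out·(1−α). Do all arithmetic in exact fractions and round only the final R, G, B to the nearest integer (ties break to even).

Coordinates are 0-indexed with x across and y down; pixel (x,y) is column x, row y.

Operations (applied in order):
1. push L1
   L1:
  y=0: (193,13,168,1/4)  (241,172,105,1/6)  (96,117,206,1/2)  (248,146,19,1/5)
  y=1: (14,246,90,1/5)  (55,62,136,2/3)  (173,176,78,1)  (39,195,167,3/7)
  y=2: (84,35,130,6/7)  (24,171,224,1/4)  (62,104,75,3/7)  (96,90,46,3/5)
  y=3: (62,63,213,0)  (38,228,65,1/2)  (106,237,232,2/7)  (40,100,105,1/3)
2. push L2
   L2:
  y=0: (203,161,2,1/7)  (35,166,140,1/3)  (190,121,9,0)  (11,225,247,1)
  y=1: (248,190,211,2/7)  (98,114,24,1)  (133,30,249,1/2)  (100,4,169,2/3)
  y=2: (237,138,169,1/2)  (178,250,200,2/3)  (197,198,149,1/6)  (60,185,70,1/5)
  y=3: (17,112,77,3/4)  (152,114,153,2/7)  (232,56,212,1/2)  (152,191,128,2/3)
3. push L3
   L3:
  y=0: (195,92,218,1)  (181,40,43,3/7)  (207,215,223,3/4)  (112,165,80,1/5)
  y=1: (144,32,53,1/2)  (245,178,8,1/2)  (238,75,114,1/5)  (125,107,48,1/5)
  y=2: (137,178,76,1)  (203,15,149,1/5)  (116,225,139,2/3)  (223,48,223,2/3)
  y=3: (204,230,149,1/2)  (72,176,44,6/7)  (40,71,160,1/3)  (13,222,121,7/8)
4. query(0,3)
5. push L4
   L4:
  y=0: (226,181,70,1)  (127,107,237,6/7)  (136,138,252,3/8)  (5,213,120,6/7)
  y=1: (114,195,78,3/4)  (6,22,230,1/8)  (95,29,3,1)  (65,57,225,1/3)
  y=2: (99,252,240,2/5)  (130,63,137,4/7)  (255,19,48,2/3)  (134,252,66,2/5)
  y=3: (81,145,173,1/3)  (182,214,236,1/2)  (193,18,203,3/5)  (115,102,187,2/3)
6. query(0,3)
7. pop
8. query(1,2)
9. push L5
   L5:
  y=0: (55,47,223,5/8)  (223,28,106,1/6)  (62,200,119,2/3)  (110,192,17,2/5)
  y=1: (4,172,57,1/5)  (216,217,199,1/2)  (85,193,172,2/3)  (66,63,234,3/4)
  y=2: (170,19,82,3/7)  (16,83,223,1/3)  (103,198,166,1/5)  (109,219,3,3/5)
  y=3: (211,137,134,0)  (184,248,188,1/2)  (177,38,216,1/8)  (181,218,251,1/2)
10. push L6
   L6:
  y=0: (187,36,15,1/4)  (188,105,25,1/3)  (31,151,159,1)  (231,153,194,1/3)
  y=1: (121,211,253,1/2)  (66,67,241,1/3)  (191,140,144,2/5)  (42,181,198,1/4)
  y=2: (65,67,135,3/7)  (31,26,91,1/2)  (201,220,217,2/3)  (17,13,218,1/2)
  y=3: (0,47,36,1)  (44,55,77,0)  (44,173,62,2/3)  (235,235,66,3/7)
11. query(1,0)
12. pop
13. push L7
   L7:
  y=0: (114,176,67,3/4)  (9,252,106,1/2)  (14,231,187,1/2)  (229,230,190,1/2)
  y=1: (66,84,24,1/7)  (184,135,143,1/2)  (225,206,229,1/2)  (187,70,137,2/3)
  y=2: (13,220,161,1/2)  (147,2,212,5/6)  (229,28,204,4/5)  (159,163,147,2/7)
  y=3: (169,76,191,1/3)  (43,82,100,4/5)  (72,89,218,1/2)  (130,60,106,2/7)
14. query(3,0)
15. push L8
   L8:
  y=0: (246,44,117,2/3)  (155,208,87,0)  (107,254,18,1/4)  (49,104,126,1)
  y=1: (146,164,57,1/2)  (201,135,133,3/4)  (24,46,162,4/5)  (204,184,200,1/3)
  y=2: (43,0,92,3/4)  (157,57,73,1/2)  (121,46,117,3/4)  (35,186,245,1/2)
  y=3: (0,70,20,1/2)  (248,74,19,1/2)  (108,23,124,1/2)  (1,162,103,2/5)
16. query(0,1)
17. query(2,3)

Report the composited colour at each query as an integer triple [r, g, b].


(0,3) stack=L1,L2,L3; from [0,0,0]:
after L1 α=0: [0, 0, 0]
after L2 α=3/4: [51/4, 84, 231/4]
after L3 α=1/2: [867/8, 157, 827/8]
= [108, 157, 103]

(0,3) stack=L1,L2,L3,L4; from [0,0,0]:
+L1 (α=0) → [0, 0, 0]
+L2 (α=3/4) → [51/4, 84, 231/4]
+L3 (α=1/2) → [867/8, 157, 827/8]
+L4 (α=1/3) → [397/4, 153, 1519/12]
rounded: [99, 153, 127]

(1,2) stack=L1,L2,L3; from [0,0,0]:
+L1 (α=1/4) → [6, 171/4, 56]
+L2 (α=2/3) → [362/3, 2171/12, 152]
+L3 (α=1/5) → [2057/15, 2216/15, 757/5]
→ [137, 148, 151]

(1,0) stack=L1,L2,L3,L5,L6; from [0,0,0]:
L1 α=1/6: [241/6, 86/3, 35/2]
L2 α=1/3: [346/9, 670/9, 175/3]
L3 α=3/7: [6271/63, 3760/63, 1087/21]
L5 α=1/6: [22702/189, 10282/189, 7661/126]
L6 α=1/3: [80936/567, 40409/567, 9236/189]
= [143, 71, 49]

at x=3,y=0 over L1,L2,L3,L5,L7:
+L1 (α=1/5) → [248/5, 146/5, 19/5]
+L2 (α=1) → [11, 225, 247]
+L3 (α=1/5) → [156/5, 213, 1068/5]
+L5 (α=2/5) → [1568/25, 1023/5, 3374/25]
+L7 (α=1/2) → [7293/50, 2173/10, 4062/25]
→ [146, 217, 162]

at x=0,y=1 over L1,L2,L3,L5,L7,L8:
+L1 (α=1/5) → [14/5, 246/5, 18]
+L2 (α=2/7) → [510/7, 626/7, 512/7]
+L3 (α=1/2) → [759/7, 425/7, 883/14]
+L5 (α=1/5) → [3064/35, 2904/35, 433/7]
+L7 (α=1/7) → [20694/245, 20364/245, 2766/49]
+L8 (α=1/2) → [28232/245, 30272/245, 5559/98]
= [115, 124, 57]

query (2,3) [L1,L2,L3,L5,L7,L8] — begin 0,0,0
L1 α=2/7: [212/7, 474/7, 464/7]
L2 α=1/2: [918/7, 433/7, 974/7]
L3 α=1/3: [2116/21, 1363/21, 3068/21]
L5 α=1/8: [2647/24, 1477/24, 929/6]
L7 α=1/2: [4375/48, 3613/48, 2237/12]
L8 α=1/2: [9559/96, 4717/96, 3725/24]
→ [100, 49, 155]


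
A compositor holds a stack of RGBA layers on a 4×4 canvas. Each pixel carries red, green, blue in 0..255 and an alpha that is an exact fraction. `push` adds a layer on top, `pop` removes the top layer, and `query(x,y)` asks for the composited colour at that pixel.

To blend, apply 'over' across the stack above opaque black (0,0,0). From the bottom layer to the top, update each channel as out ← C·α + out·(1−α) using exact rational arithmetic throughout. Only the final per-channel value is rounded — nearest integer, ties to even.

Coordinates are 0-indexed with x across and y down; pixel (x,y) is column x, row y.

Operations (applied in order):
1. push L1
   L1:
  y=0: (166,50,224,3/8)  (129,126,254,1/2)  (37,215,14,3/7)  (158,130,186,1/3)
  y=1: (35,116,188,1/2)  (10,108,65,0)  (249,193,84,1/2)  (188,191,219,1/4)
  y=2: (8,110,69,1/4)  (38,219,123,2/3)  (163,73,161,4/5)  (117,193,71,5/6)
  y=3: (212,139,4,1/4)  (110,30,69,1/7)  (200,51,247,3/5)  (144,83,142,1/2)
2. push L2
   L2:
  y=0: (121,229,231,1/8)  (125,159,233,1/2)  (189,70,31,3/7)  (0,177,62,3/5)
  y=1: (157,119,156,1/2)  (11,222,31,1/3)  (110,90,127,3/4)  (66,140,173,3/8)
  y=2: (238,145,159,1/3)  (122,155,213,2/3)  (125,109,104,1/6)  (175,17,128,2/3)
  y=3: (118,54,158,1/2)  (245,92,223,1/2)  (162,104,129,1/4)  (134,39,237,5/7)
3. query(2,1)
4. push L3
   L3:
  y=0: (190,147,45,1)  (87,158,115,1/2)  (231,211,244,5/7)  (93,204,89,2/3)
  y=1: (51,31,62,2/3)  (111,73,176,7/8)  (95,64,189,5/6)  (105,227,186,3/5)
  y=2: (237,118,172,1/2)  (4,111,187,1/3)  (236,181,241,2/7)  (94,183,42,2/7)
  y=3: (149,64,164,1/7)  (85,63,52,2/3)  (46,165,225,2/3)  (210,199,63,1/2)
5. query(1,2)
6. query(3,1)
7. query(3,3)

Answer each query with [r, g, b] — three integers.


query (2,1) [L1,L2] — begin 0,0,0
after L1 α=1/2: [249/2, 193/2, 42]
after L2 α=3/4: [909/8, 733/8, 423/4]
= [114, 92, 106]

at x=1,y=2 over L1,L2,L3:
after L1 α=2/3: [76/3, 146, 82]
after L2 α=2/3: [808/9, 152, 508/3]
after L3 α=1/3: [1652/27, 415/3, 1577/9]
→ [61, 138, 175]

query (3,1) [L1,L2,L3] — begin 0,0,0
L1 α=1/4: [47, 191/4, 219/4]
L2 α=3/8: [433/8, 2635/32, 3171/32]
L3 α=3/5: [1693/20, 13531/80, 12099/80]
= [85, 169, 151]

(3,3) stack=L1,L2,L3; from [0,0,0]:
+L1 (α=1/2) → [72, 83/2, 71]
+L2 (α=5/7) → [814/7, 278/7, 1327/7]
+L3 (α=1/2) → [1142/7, 1671/14, 884/7]
rounded: [163, 119, 126]


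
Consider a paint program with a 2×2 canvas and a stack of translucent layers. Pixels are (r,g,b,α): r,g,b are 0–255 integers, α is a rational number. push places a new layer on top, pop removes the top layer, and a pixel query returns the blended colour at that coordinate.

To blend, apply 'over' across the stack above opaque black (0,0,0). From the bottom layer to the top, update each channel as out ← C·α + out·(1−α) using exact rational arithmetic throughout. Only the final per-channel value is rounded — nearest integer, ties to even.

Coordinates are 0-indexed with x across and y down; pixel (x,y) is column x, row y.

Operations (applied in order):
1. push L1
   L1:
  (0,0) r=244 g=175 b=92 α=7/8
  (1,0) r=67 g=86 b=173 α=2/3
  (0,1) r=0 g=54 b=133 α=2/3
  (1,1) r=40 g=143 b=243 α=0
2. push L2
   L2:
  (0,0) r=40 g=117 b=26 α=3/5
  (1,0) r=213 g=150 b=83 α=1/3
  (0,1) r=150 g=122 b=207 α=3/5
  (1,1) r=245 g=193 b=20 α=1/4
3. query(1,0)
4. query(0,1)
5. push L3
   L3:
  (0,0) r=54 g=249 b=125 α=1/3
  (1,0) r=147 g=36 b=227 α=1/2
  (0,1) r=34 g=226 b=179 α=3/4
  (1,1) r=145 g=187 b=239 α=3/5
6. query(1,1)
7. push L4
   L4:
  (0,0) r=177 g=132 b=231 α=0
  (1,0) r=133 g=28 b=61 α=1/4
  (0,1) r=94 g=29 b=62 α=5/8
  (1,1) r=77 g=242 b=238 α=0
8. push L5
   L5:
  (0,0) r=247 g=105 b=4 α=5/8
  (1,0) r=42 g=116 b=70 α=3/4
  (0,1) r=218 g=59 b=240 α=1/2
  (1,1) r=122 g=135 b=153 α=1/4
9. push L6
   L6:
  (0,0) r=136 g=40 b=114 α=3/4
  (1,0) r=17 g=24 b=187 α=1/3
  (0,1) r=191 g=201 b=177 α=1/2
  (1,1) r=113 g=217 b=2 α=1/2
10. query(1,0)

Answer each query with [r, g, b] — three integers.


(1,0) stack=L1,L2; from [0,0,0]:
L1 α=2/3: [134/3, 172/3, 346/3]
L2 α=1/3: [907/9, 794/9, 941/9]
rounded: [101, 88, 105]

query (0,1) [L1,L2] — begin 0,0,0
after L1 α=2/3: [0, 36, 266/3]
after L2 α=3/5: [90, 438/5, 479/3]
rounded: [90, 88, 160]

query (1,1) [L1,L2,L3] — begin 0,0,0
after L1 α=0: [0, 0, 0]
after L2 α=1/4: [245/4, 193/4, 5]
after L3 α=3/5: [223/2, 263/2, 727/5]
→ [112, 132, 145]

(1,0) stack=L1,L2,L3,L4,L5,L6; from [0,0,0]:
after L1 α=2/3: [134/3, 172/3, 346/3]
after L2 α=1/3: [907/9, 794/9, 941/9]
after L3 α=1/2: [1115/9, 559/9, 1492/9]
after L4 α=1/4: [757/6, 643/12, 1675/12]
after L5 α=3/4: [1513/24, 4819/48, 4195/48]
after L6 α=1/3: [1717/36, 5395/72, 8683/72]
rounded: [48, 75, 121]


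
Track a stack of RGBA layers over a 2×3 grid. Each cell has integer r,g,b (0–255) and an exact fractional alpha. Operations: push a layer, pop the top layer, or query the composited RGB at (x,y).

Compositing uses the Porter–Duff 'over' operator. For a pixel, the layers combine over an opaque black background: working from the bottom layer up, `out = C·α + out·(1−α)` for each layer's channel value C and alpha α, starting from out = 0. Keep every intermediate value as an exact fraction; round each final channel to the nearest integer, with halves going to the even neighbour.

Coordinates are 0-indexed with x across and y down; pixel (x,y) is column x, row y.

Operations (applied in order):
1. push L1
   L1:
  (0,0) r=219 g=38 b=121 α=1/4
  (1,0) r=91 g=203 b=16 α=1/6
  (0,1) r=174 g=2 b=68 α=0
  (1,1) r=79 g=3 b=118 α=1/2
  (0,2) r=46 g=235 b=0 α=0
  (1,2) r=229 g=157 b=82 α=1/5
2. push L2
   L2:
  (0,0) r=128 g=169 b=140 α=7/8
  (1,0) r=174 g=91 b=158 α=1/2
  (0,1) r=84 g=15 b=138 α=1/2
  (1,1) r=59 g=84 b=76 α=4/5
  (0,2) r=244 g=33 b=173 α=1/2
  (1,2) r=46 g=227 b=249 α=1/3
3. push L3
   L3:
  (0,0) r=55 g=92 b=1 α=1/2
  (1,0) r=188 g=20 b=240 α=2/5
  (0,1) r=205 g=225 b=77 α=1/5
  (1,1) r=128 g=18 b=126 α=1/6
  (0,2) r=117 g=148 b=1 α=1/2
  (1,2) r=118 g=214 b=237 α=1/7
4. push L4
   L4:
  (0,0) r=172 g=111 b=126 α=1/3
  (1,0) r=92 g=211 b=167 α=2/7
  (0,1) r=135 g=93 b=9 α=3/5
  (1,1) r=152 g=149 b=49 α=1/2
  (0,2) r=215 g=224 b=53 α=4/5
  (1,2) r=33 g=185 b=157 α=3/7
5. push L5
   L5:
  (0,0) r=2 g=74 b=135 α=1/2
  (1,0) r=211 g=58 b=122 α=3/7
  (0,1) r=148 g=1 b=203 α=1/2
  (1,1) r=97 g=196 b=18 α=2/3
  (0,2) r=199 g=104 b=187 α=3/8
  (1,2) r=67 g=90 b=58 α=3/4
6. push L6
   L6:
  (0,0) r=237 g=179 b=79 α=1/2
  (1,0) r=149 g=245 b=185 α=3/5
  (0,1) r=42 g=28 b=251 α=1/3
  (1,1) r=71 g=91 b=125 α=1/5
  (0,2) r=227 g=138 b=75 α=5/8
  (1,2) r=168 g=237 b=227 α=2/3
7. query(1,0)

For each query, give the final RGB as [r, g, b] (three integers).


(1,0) stack=L1,L2,L3,L4,L5,L6; from [0,0,0]:
L1 α=1/6: [91/6, 203/6, 8/3]
L2 α=1/2: [1135/12, 749/12, 241/3]
L3 α=2/5: [2639/20, 909/20, 721/5]
L4 α=2/7: [3375/28, 371/4, 1055/7]
L5 α=3/7: [7806/49, 545/7, 6782/49]
L6 α=3/5: [7503/49, 1247/7, 40759/245]
→ [153, 178, 166]
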